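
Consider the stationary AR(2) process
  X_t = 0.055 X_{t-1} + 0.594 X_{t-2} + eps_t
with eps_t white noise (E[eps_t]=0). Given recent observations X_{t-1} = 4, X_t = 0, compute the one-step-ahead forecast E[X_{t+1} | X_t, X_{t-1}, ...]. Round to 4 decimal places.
E[X_{t+1} \mid \mathcal F_t] = 2.3760

For an AR(p) model X_t = c + sum_i phi_i X_{t-i} + eps_t, the
one-step-ahead conditional mean is
  E[X_{t+1} | X_t, ...] = c + sum_i phi_i X_{t+1-i}.
Substitute known values:
  E[X_{t+1} | ...] = (0.055) * (0) + (0.594) * (4)
                   = 2.3760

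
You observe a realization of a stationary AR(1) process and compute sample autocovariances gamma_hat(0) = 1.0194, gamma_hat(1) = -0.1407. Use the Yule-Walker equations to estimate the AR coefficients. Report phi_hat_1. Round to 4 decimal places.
\hat\phi_{1} = -0.1380

The Yule-Walker equations for an AR(p) process read, in matrix form,
  Gamma_p phi = r_p,   with   (Gamma_p)_{ij} = gamma(|i - j|),
                       (r_p)_i = gamma(i),   i,j = 1..p.
Substitute the sample gammas (Toeplitz matrix and right-hand side of size 1):
  Gamma_p = [[1.0194]]
  r_p     = [-0.1407]
With p = 1 this is the single equation gamma(0) phi_1 = gamma(1):
  phi_hat_1 = gamma(1) / gamma(0) = -0.1407 / 1.0194 = -0.1380.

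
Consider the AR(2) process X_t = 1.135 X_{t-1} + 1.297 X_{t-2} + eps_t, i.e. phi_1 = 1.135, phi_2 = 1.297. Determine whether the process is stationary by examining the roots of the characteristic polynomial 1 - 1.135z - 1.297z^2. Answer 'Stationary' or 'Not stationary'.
\text{Not stationary}

The AR(p) characteristic polynomial is P(z) = 1 - 1.135z - 1.297z^2.
Stationarity requires all roots to lie outside the unit circle, i.e. |z| > 1 for every root.
Set 1 + (-1.135) z + (-1.297) z^2 = 0, i.e. a z^2 + b z + c = 0 with a = -1.297, b = -1.135, c = 1.
Discriminant D = b^2 - 4ac = (-1.135)^2 - 4*(-1.297)*1 = 1.288225 - (-5.188) = 6.476225.
D >= 0, so the roots are real: z = (-b +/- sqrt(D)) / (2a) = (1.135 +/- 2.544843) / (-2.594).
  z_1 = (1.135 + 2.544843) / (-2.594) = -1.4186,   |z_1| = 1.4186.
  z_2 = (1.135 - 2.544843) / (-2.594) = 0.5435,   |z_2| = 0.5435.
Moduli of all roots: 1.4186, 0.5435.
All moduli strictly greater than 1? No.
Verdict: Not stationary.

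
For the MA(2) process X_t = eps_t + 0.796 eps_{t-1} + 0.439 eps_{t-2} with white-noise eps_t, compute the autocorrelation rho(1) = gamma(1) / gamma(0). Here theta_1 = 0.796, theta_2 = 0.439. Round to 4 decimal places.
\rho(1) = 0.6272

For an MA(q) process with theta_0 = 1, the autocovariance is
  gamma(k) = sigma^2 * sum_{i=0..q-k} theta_i * theta_{i+k},
and rho(k) = gamma(k) / gamma(0). Sigma^2 cancels.
  numerator   = (1)*(0.796) + (0.796)*(0.439) = 1.145444.
  denominator = (1)^2 + (0.796)^2 + (0.439)^2 = 1.826337.
  rho(1) = 1.145444 / 1.826337 = 0.6272.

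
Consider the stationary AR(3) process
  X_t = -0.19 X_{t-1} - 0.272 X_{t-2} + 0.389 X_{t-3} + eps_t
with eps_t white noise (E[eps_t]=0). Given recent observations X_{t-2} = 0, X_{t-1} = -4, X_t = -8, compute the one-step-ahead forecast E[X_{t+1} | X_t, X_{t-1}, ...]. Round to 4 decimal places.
E[X_{t+1} \mid \mathcal F_t] = 2.6080

For an AR(p) model X_t = c + sum_i phi_i X_{t-i} + eps_t, the
one-step-ahead conditional mean is
  E[X_{t+1} | X_t, ...] = c + sum_i phi_i X_{t+1-i}.
Substitute known values:
  E[X_{t+1} | ...] = (-0.19) * (-8) + (-0.272) * (-4) + (0.389) * (0)
                   = 2.6080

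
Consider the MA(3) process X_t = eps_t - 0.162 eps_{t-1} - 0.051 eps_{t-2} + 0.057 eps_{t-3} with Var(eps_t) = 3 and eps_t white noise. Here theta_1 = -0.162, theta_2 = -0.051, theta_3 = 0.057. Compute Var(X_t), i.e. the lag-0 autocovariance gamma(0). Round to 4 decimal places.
\gamma(0) = 3.0963

For an MA(q) process X_t = eps_t + sum_i theta_i eps_{t-i} with
Var(eps_t) = sigma^2, the variance is
  gamma(0) = sigma^2 * (1 + sum_i theta_i^2).
  sum_i theta_i^2 = (-0.162)^2 + (-0.051)^2 + (0.057)^2 = 0.026244 + 0.002601 + 0.003249 = 0.032094.
  gamma(0) = 3 * (1 + 0.032094) = 3 * 1.032094 = 3.096282, which rounds to 3.0963.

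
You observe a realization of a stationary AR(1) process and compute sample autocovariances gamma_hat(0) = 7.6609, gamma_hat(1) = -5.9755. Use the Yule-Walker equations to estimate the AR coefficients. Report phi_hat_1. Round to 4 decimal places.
\hat\phi_{1} = -0.7800

The Yule-Walker equations for an AR(p) process read, in matrix form,
  Gamma_p phi = r_p,   with   (Gamma_p)_{ij} = gamma(|i - j|),
                       (r_p)_i = gamma(i),   i,j = 1..p.
Substitute the sample gammas (Toeplitz matrix and right-hand side of size 1):
  Gamma_p = [[7.6609]]
  r_p     = [-5.9755]
With p = 1 this is the single equation gamma(0) phi_1 = gamma(1):
  phi_hat_1 = gamma(1) / gamma(0) = -5.9755 / 7.6609 = -0.7800.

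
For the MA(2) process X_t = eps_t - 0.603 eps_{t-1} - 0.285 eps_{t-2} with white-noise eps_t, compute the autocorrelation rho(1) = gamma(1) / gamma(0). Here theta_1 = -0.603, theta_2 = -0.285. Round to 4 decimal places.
\rho(1) = -0.2984

For an MA(q) process with theta_0 = 1, the autocovariance is
  gamma(k) = sigma^2 * sum_{i=0..q-k} theta_i * theta_{i+k},
and rho(k) = gamma(k) / gamma(0). Sigma^2 cancels.
  numerator   = (1)*(-0.603) + (-0.603)*(-0.285) = -0.431145.
  denominator = (1)^2 + (-0.603)^2 + (-0.285)^2 = 1.444834.
  rho(1) = -0.431145 / 1.444834 = -0.2984.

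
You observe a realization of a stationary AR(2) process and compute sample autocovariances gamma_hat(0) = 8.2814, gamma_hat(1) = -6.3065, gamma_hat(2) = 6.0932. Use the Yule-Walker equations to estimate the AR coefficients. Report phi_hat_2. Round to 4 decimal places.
\hat\phi_{2} = 0.3710

The Yule-Walker equations for an AR(p) process read, in matrix form,
  Gamma_p phi = r_p,   with   (Gamma_p)_{ij} = gamma(|i - j|),
                       (r_p)_i = gamma(i),   i,j = 1..p.
Substitute the sample gammas (Toeplitz matrix and right-hand side of size 2):
  Gamma_p = [[8.2814, -6.3065], [-6.3065, 8.2814]]
  r_p     = [-6.3065, 6.0932]
Written out:
  8.2814 phi_1 - 6.3065 phi_2 = -6.3065
  -6.3065 phi_1 + 8.2814 phi_2 = 6.0932
Solve by Cramer's rule:
  det = gamma(0)^2 - gamma(1)^2 = (8.2814)^2 - (-6.3065)^2 = 68.58158596 - 39.77194225 = 28.80964371
  phi_hat_1 = [gamma(1) gamma(0) - gamma(1) gamma(2)] / det = [(-6.3065)(8.2814) - (-6.3065)(6.0932)] / 28.80964371 = -13.7998833 / 28.80964371 = -0.479
  phi_hat_2 = [gamma(0) gamma(2) - gamma(1)^2] / det = [(8.2814)(6.0932) - (-6.3065)^2] / 28.80964371 = 10.68828423 / 28.80964371 = 0.371
So phi_hat = [-0.4790, 0.3710].
Therefore phi_hat_2 = 0.3710.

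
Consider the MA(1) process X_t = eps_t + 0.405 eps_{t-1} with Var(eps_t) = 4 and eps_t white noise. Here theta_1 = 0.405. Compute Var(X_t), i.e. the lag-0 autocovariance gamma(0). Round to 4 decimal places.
\gamma(0) = 4.6561

For an MA(q) process X_t = eps_t + sum_i theta_i eps_{t-i} with
Var(eps_t) = sigma^2, the variance is
  gamma(0) = sigma^2 * (1 + sum_i theta_i^2).
  sum_i theta_i^2 = (0.405)^2 = 0.164025.
  gamma(0) = 4 * (1 + 0.164025) = 4 * 1.164025 = 4.6561.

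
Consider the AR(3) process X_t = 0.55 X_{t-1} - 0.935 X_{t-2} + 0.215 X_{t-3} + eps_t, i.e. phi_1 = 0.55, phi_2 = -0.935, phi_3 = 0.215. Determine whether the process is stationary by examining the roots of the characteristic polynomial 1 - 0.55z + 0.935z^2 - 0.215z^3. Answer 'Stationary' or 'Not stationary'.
\text{Stationary}

The AR(p) characteristic polynomial is P(z) = 1 - 0.55z + 0.935z^2 - 0.215z^3.
Stationarity requires all roots to lie outside the unit circle, i.e. |z| > 1 for every root.
Degree 3: look for a simple real root z0 first, then factor out (1 - z/z0) and solve the remaining quadratic.
Testing z0 = 4: P(4) = 1 + (-0.55)(4) + (0.935)(4)^2 + (-0.215)(4)^3
  = 1 + (-2.2) + (14.96) + (-13.76) = 0.  So z_0 = 4 is a root, |z_0| = 4.
Divide out the factor (1 - 0.25 z) = (1 - z/z0) (since 1/z0 = 0.25):
  P(z) = (1 - 0.25 z)(1 + (-0.3) z + (0.86) z^2)
  [check: z-coef -0.3 - (0.25) = -0.55; z^2-coef 0.86 - (0.25)(-0.3) = 0.935; z^3-coef -(0.25)(0.86) = -0.215.]
Remaining roots from the quadratic factor 1 + (-0.3) z + (0.86) z^2:
  Set 1 + (-0.3) z + (0.86) z^2 = 0, i.e. a z^2 + b z + c = 0 with a = 0.86, b = -0.3, c = 1.
  Discriminant D = b^2 - 4ac = (-0.3)^2 - 4*(0.86)*1 = 0.09 - (3.44) = -3.35.
  D < 0, so the roots are the complex-conjugate pair z = (-b +/- i sqrt(-D)) / (2a) = 0.1744 +/- 1.0641i.
  For a conjugate pair |z|^2 = z * conj(z) = (product of roots) = c/a = 1/(0.86) = 1.162791, so |z| = sqrt(1.162791) = 1.0783 for both roots.
Moduli of all roots: 4.0000, 1.0783, 1.0783.
All moduli strictly greater than 1? Yes.
Verdict: Stationary.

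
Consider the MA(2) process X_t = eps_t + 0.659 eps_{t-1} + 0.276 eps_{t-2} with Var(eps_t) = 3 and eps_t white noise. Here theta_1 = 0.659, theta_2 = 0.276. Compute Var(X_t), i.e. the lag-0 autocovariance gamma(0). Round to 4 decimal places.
\gamma(0) = 4.5314

For an MA(q) process X_t = eps_t + sum_i theta_i eps_{t-i} with
Var(eps_t) = sigma^2, the variance is
  gamma(0) = sigma^2 * (1 + sum_i theta_i^2).
  sum_i theta_i^2 = (0.659)^2 + (0.276)^2 = 0.434281 + 0.076176 = 0.510457.
  gamma(0) = 3 * (1 + 0.510457) = 3 * 1.510457 = 4.531371, which rounds to 4.5314.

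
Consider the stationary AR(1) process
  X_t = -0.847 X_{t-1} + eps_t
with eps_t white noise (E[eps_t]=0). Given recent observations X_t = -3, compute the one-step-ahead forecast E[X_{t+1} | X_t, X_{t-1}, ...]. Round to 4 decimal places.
E[X_{t+1} \mid \mathcal F_t] = 2.5410

For an AR(p) model X_t = c + sum_i phi_i X_{t-i} + eps_t, the
one-step-ahead conditional mean is
  E[X_{t+1} | X_t, ...] = c + sum_i phi_i X_{t+1-i}.
Substitute known values:
  E[X_{t+1} | ...] = (-0.847) * (-3)
                   = 2.5410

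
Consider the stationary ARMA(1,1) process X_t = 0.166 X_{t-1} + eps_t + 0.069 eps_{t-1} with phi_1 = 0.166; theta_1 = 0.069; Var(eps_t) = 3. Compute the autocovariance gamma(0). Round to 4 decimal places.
\gamma(0) = 3.1704

Multiply the model equation by X_{t-k} and take expectations. With theta_0 = psi_0 = 1 and psi_j the MA(infinity) weights, this gives
  gamma(k) - sum_i phi_i gamma(k-i) = c_k,
  c_k = sigma^2 * sum_{j=k..q} theta_j psi_{j-k}   (c_k = 0 for k > q),
using gamma(-m) = gamma(m).
psi-weights needed (psi_j = theta_j + sum_i phi_i psi_{j-i}):
  psi_1 = theta_1 + phi_1 = 0.069 + (0.166) = 0.235
Right-hand sides:
  c_0 = sigma^2 (1 + theta_1 psi_1) = 3 * (1 + (0.069)(0.235)) = 3 * 1.016215 = 3.048645
  c_1 = sigma^2 theta_1 = 3 * (0.069) = 0.207
  c_2 = 0
Equations for k = 0 and k = 1 (AR order 1):
  gamma(0) = phi_1 gamma(1) + c_0
  gamma(1) = phi_1 gamma(0) + c_1
Substituting the second into the first: gamma(0) (1 - phi_1^2) = c_0 + phi_1 c_1, so
  gamma(0) = (c_0 + phi_1 c_1) / (1 - phi_1^2) = (3.048645 + (0.166)(0.207)) / (1 - (0.166)^2) = 3.083007 / 0.972444 = 3.17037.
Therefore gamma(0) = 3.1704 (to 4 decimal places).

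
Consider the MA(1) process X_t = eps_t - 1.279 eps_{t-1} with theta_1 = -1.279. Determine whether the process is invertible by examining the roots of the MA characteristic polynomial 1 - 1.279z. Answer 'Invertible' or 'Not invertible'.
\text{Not invertible}

The MA(q) characteristic polynomial is P(z) = 1 - 1.279z.
Invertibility requires all roots to lie outside the unit circle, i.e. |z| > 1 for every root.
This is linear in z: 1 + (-1.279) z = 0  =>  z = -1/(-1.279) = 0.781861,  |z| = 0.781861.
Moduli of all roots: 0.7819.
All moduli strictly greater than 1? No.
Verdict: Not invertible.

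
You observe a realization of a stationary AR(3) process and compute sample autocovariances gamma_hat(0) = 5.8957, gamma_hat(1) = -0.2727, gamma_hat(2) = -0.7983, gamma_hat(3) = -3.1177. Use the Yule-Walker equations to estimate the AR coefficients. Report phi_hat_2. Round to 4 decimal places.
\hat\phi_{2} = -0.1670

The Yule-Walker equations for an AR(p) process read, in matrix form,
  Gamma_p phi = r_p,   with   (Gamma_p)_{ij} = gamma(|i - j|),
                       (r_p)_i = gamma(i),   i,j = 1..p.
Substitute the sample gammas (Toeplitz matrix and right-hand side of size 3):
  Gamma_p = [[5.8957, -0.2727, -0.7983], [-0.2727, 5.8957, -0.2727], [-0.7983, -0.2727, 5.8957]]
  r_p     = [-0.2727, -0.7983, -3.1177]
Written out (R1..R3):
  (R1) 5.8957 phi_1 - 0.2727 phi_2 - 0.7983 phi_3 = -0.2727
  (R2) -0.2727 phi_1 + 5.8957 phi_2 - 0.2727 phi_3 = -0.7983
  (R3) -0.7983 phi_1 - 0.2727 phi_2 + 5.8957 phi_3 = -3.1177
Gaussian elimination:
  R2 <- R2 - (-0.2727/5.8957) R1 = R2 - (-0.046254) R1:  5.883087 phi_2 - 0.309625 phi_3 = -0.810913
  R3 <- R3 - (-0.7983/5.8957) R1 = R3 - (-0.135404) R1:  -0.309625 phi_2 + 5.787607 phi_3 = -3.154625
  R3 <- R3 - (-0.309625/5.883087) R2 = R3 - (-0.05263) R2:  5.771312 phi_3 = -3.197303
Back-substitution:
  phi_hat_3 = -3.197303 / 5.771312 = -0.553999
  phi_hat_2 = (-0.810913 - (-0.309625)(-0.553999)) / 5.883087 = -0.166995
  phi_hat_1 = (-0.2727 - (-0.2727)(-0.166995) - (-0.7983)(-0.553999)) / 5.8957 = -0.128992
So phi_hat = [-0.1290, -0.1670, -0.5540].
Therefore phi_hat_2 = -0.1670.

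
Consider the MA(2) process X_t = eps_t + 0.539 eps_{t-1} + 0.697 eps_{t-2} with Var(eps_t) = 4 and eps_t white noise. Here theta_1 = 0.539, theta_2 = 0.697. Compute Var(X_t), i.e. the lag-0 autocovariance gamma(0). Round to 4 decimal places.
\gamma(0) = 7.1053

For an MA(q) process X_t = eps_t + sum_i theta_i eps_{t-i} with
Var(eps_t) = sigma^2, the variance is
  gamma(0) = sigma^2 * (1 + sum_i theta_i^2).
  sum_i theta_i^2 = (0.539)^2 + (0.697)^2 = 0.290521 + 0.485809 = 0.77633.
  gamma(0) = 4 * (1 + 0.77633) = 4 * 1.77633 = 7.10532, which rounds to 7.1053.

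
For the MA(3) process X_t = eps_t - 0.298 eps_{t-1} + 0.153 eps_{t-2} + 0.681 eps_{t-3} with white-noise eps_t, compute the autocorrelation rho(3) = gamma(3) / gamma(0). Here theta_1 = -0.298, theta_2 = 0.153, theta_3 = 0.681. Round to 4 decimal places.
\rho(3) = 0.4321

For an MA(q) process with theta_0 = 1, the autocovariance is
  gamma(k) = sigma^2 * sum_{i=0..q-k} theta_i * theta_{i+k},
and rho(k) = gamma(k) / gamma(0). Sigma^2 cancels.
  numerator   = (1)*(0.681) = 0.681.
  denominator = (1)^2 + (-0.298)^2 + (0.153)^2 + (0.681)^2 = 1.575974.
  rho(3) = 0.681 / 1.575974 = 0.4321.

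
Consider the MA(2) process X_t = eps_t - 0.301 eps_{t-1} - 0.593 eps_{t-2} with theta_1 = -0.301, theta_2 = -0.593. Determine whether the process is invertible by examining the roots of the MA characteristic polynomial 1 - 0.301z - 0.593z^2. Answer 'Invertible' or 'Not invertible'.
\text{Invertible}

The MA(q) characteristic polynomial is P(z) = 1 - 0.301z - 0.593z^2.
Invertibility requires all roots to lie outside the unit circle, i.e. |z| > 1 for every root.
Set 1 + (-0.301) z + (-0.593) z^2 = 0, i.e. a z^2 + b z + c = 0 with a = -0.593, b = -0.301, c = 1.
Discriminant D = b^2 - 4ac = (-0.301)^2 - 4*(-0.593)*1 = 0.090601 - (-2.372) = 2.462601.
D >= 0, so the roots are real: z = (-b +/- sqrt(D)) / (2a) = (0.301 +/- 1.569268) / (-1.186).
  z_1 = (0.301 + 1.569268) / (-1.186) = -1.577,   |z_1| = 1.577.
  z_2 = (0.301 - 1.569268) / (-1.186) = 1.0694,   |z_2| = 1.0694.
Moduli of all roots: 1.5770, 1.0694.
All moduli strictly greater than 1? Yes.
Verdict: Invertible.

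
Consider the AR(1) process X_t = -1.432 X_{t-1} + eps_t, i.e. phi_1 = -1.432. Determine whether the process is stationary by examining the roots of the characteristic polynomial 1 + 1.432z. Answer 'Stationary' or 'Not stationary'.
\text{Not stationary}

The AR(p) characteristic polynomial is P(z) = 1 + 1.432z.
Stationarity requires all roots to lie outside the unit circle, i.e. |z| > 1 for every root.
This is linear in z: 1 + (1.432) z = 0  =>  z = -1/(1.432) = -0.698324,  |z| = 0.698324.
Moduli of all roots: 0.6983.
All moduli strictly greater than 1? No.
Verdict: Not stationary.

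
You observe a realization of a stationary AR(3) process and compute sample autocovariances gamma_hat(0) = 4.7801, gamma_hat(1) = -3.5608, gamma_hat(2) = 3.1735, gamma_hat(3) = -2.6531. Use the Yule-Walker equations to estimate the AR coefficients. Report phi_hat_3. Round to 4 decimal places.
\hat\phi_{3} = 0.0020

The Yule-Walker equations for an AR(p) process read, in matrix form,
  Gamma_p phi = r_p,   with   (Gamma_p)_{ij} = gamma(|i - j|),
                       (r_p)_i = gamma(i),   i,j = 1..p.
Substitute the sample gammas (Toeplitz matrix and right-hand side of size 3):
  Gamma_p = [[4.7801, -3.5608, 3.1735], [-3.5608, 4.7801, -3.5608], [3.1735, -3.5608, 4.7801]]
  r_p     = [-3.5608, 3.1735, -2.6531]
Written out (R1..R3):
  (R1) 4.7801 phi_1 - 3.5608 phi_2 + 3.1735 phi_3 = -3.5608
  (R2) -3.5608 phi_1 + 4.7801 phi_2 - 3.5608 phi_3 = 3.1735
  (R3) 3.1735 phi_1 - 3.5608 phi_2 + 4.7801 phi_3 = -2.6531
Gaussian elimination:
  R2 <- R2 - (-3.5608/4.7801) R1 = R2 - (-0.744922) R1:  2.127583 phi_2 - 1.196791 phi_3 = 0.520983
  R3 <- R3 - (3.1735/4.7801) R1 = R3 - (0.663898) R1:  -1.196791 phi_2 + 2.673219 phi_3 = -0.289091
  R3 <- R3 - (-1.196791/2.127583) R2 = R3 - (-0.562512) R2:  2.000009 phi_3 = 0.003968
Back-substitution:
  phi_hat_3 = 0.003968 / 2.000009 = 0.001984
  phi_hat_2 = (0.520983 - (-1.196791)(0.001984)) / 2.127583 = 0.245987
  phi_hat_1 = (-3.5608 - (-3.5608)(0.245987) - (3.1735)(0.001984)) / 4.7801 = -0.562998
So phi_hat = [-0.5630, 0.2460, 0.0020].
Therefore phi_hat_3 = 0.0020.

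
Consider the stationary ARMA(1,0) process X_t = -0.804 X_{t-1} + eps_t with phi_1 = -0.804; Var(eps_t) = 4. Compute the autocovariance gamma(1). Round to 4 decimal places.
\gamma(1) = -9.0954

Multiply the model equation by X_{t-k} and take expectations. With theta_0 = psi_0 = 1 and psi_j the MA(infinity) weights, this gives
  gamma(k) - sum_i phi_i gamma(k-i) = c_k,
  c_k = sigma^2 * sum_{j=k..q} theta_j psi_{j-k}   (c_k = 0 for k > q),
using gamma(-m) = gamma(m).
Pure AR (q = 0): c_0 = sigma^2 = 4, c_k = 0 for k >= 1.
Equations for k = 0 and k = 1 (AR order 1):
  gamma(0) = phi_1 gamma(1) + c_0
  gamma(1) = phi_1 gamma(0) + c_1
Substituting the second into the first: gamma(0) (1 - phi_1^2) = c_0 + phi_1 c_1, so
  gamma(0) = c_0 / (1 - phi_1^2) = 4 / (1 - (-0.804)^2) = 4 / 0.353584 = 11.312729.
  gamma(1) = phi_1 gamma(0) = (-0.804)(11.312729) = -9.095434.
Therefore gamma(1) = -9.0954 (to 4 decimal places).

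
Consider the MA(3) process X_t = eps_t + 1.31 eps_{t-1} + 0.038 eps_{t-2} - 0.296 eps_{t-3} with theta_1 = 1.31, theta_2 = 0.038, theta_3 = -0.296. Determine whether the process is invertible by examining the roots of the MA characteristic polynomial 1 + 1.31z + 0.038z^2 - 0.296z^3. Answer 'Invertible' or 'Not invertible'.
\text{Invertible}

The MA(q) characteristic polynomial is P(z) = 1 + 1.31z + 0.038z^2 - 0.296z^3.
Invertibility requires all roots to lie outside the unit circle, i.e. |z| > 1 for every root.
Degree 3: look for a simple real root z0 first, then factor out (1 - z/z0) and solve the remaining quadratic.
Testing z0 = -1.25: P(-1.25) = 1 + (1.31)(-1.25) + (0.038)(-1.25)^2 + (-0.296)(-1.25)^3
  = 1 + (-1.6375) + (0.059375) + (0.578125) = 0.  So z_0 = -1.25 is a root, |z_0| = 1.25.
Divide out the factor (1 + 0.8 z) = (1 - z/z0) (since 1/z0 = -0.8):
  P(z) = (1 + 0.8 z)(1 + (0.51) z + (-0.37) z^2)
  [check: z-coef 0.51 - (-0.8) = 1.31; z^2-coef -0.37 - (-0.8)(0.51) = 0.038; z^3-coef -(-0.8)(-0.37) = -0.296.]
Remaining roots from the quadratic factor 1 + (0.51) z + (-0.37) z^2:
  Set 1 + (0.51) z + (-0.37) z^2 = 0, i.e. a z^2 + b z + c = 0 with a = -0.37, b = 0.51, c = 1.
  Discriminant D = b^2 - 4ac = (0.51)^2 - 4*(-0.37)*1 = 0.2601 - (-1.48) = 1.7401.
  D >= 0, so the roots are real: z = (-b +/- sqrt(D)) / (2a) = (-0.51 +/- 1.319129) / (-0.74).
    z_1 = (-0.51 + 1.319129) / (-0.74) = -1.0934,   |z_1| = 1.0934.
    z_2 = (-0.51 - 1.319129) / (-0.74) = 2.4718,   |z_2| = 2.4718.
Moduli of all roots: 1.2500, 1.0934, 2.4718.
All moduli strictly greater than 1? Yes.
Verdict: Invertible.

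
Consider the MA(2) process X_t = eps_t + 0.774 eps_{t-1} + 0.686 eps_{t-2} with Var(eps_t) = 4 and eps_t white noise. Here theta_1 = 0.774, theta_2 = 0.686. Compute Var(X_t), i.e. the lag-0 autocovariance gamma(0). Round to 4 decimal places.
\gamma(0) = 8.2787

For an MA(q) process X_t = eps_t + sum_i theta_i eps_{t-i} with
Var(eps_t) = sigma^2, the variance is
  gamma(0) = sigma^2 * (1 + sum_i theta_i^2).
  sum_i theta_i^2 = (0.774)^2 + (0.686)^2 = 0.599076 + 0.470596 = 1.069672.
  gamma(0) = 4 * (1 + 1.069672) = 4 * 2.069672 = 8.278688, which rounds to 8.2787.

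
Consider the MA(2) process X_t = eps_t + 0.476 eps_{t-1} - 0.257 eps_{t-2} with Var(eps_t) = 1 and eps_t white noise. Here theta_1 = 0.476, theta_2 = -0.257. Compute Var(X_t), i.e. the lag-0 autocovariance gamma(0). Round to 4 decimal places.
\gamma(0) = 1.2926

For an MA(q) process X_t = eps_t + sum_i theta_i eps_{t-i} with
Var(eps_t) = sigma^2, the variance is
  gamma(0) = sigma^2 * (1 + sum_i theta_i^2).
  sum_i theta_i^2 = (0.476)^2 + (-0.257)^2 = 0.226576 + 0.066049 = 0.292625.
  gamma(0) = 1 * (1 + 0.292625) = 1 * 1.292625 = 1.292625, which rounds to 1.2926.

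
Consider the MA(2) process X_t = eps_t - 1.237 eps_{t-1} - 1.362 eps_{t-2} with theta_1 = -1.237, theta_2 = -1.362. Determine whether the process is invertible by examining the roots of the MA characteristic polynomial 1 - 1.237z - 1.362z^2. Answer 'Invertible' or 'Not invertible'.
\text{Not invertible}

The MA(q) characteristic polynomial is P(z) = 1 - 1.237z - 1.362z^2.
Invertibility requires all roots to lie outside the unit circle, i.e. |z| > 1 for every root.
Set 1 + (-1.237) z + (-1.362) z^2 = 0, i.e. a z^2 + b z + c = 0 with a = -1.362, b = -1.237, c = 1.
Discriminant D = b^2 - 4ac = (-1.237)^2 - 4*(-1.362)*1 = 1.530169 - (-5.448) = 6.978169.
D >= 0, so the roots are real: z = (-b +/- sqrt(D)) / (2a) = (1.237 +/- 2.641622) / (-2.724).
  z_1 = (1.237 + 2.641622) / (-2.724) = -1.4239,   |z_1| = 1.4239.
  z_2 = (1.237 - 2.641622) / (-2.724) = 0.5156,   |z_2| = 0.5156.
Moduli of all roots: 1.4239, 0.5156.
All moduli strictly greater than 1? No.
Verdict: Not invertible.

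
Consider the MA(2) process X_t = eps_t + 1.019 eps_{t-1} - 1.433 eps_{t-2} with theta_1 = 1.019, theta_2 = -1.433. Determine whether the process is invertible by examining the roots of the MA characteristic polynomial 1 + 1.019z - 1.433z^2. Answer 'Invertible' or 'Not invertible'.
\text{Not invertible}

The MA(q) characteristic polynomial is P(z) = 1 + 1.019z - 1.433z^2.
Invertibility requires all roots to lie outside the unit circle, i.e. |z| > 1 for every root.
Set 1 + (1.019) z + (-1.433) z^2 = 0, i.e. a z^2 + b z + c = 0 with a = -1.433, b = 1.019, c = 1.
Discriminant D = b^2 - 4ac = (1.019)^2 - 4*(-1.433)*1 = 1.038361 - (-5.732) = 6.770361.
D >= 0, so the roots are real: z = (-b +/- sqrt(D)) / (2a) = (-1.019 +/- 2.601992) / (-2.866).
  z_1 = (-1.019 + 2.601992) / (-2.866) = -0.5523,   |z_1| = 0.5523.
  z_2 = (-1.019 - 2.601992) / (-2.866) = 1.2634,   |z_2| = 1.2634.
Moduli of all roots: 0.5523, 1.2634.
All moduli strictly greater than 1? No.
Verdict: Not invertible.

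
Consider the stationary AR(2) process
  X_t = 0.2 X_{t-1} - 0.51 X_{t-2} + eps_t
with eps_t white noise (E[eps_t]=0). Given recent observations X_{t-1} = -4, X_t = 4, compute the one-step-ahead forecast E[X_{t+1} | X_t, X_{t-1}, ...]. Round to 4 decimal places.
E[X_{t+1} \mid \mathcal F_t] = 2.8400

For an AR(p) model X_t = c + sum_i phi_i X_{t-i} + eps_t, the
one-step-ahead conditional mean is
  E[X_{t+1} | X_t, ...] = c + sum_i phi_i X_{t+1-i}.
Substitute known values:
  E[X_{t+1} | ...] = (0.2) * (4) + (-0.51) * (-4)
                   = 2.8400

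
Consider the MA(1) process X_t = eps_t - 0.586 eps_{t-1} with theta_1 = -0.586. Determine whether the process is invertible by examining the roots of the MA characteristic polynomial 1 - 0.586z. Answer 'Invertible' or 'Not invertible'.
\text{Invertible}

The MA(q) characteristic polynomial is P(z) = 1 - 0.586z.
Invertibility requires all roots to lie outside the unit circle, i.e. |z| > 1 for every root.
This is linear in z: 1 + (-0.586) z = 0  =>  z = -1/(-0.586) = 1.706485,  |z| = 1.706485.
Moduli of all roots: 1.7065.
All moduli strictly greater than 1? Yes.
Verdict: Invertible.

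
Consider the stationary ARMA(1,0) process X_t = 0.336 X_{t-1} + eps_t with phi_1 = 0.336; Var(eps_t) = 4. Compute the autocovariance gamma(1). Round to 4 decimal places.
\gamma(1) = 1.5150

Multiply the model equation by X_{t-k} and take expectations. With theta_0 = psi_0 = 1 and psi_j the MA(infinity) weights, this gives
  gamma(k) - sum_i phi_i gamma(k-i) = c_k,
  c_k = sigma^2 * sum_{j=k..q} theta_j psi_{j-k}   (c_k = 0 for k > q),
using gamma(-m) = gamma(m).
Pure AR (q = 0): c_0 = sigma^2 = 4, c_k = 0 for k >= 1.
Equations for k = 0 and k = 1 (AR order 1):
  gamma(0) = phi_1 gamma(1) + c_0
  gamma(1) = phi_1 gamma(0) + c_1
Substituting the second into the first: gamma(0) (1 - phi_1^2) = c_0 + phi_1 c_1, so
  gamma(0) = c_0 / (1 - phi_1^2) = 4 / (1 - (0.336)^2) = 4 / 0.887104 = 4.509054.
  gamma(1) = phi_1 gamma(0) = (0.336)(4.509054) = 1.515042.
Therefore gamma(1) = 1.5150 (to 4 decimal places).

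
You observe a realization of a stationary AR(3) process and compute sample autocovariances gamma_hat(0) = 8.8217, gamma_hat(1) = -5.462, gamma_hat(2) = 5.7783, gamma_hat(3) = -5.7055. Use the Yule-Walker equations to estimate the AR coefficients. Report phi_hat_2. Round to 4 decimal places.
\hat\phi_{2} = 0.3380

The Yule-Walker equations for an AR(p) process read, in matrix form,
  Gamma_p phi = r_p,   with   (Gamma_p)_{ij} = gamma(|i - j|),
                       (r_p)_i = gamma(i),   i,j = 1..p.
Substitute the sample gammas (Toeplitz matrix and right-hand side of size 3):
  Gamma_p = [[8.8217, -5.462, 5.7783], [-5.462, 8.8217, -5.462], [5.7783, -5.462, 8.8217]]
  r_p     = [-5.462, 5.7783, -5.7055]
Written out (R1..R3):
  (R1) 8.8217 phi_1 - 5.462 phi_2 + 5.7783 phi_3 = -5.462
  (R2) -5.462 phi_1 + 8.8217 phi_2 - 5.462 phi_3 = 5.7783
  (R3) 5.7783 phi_1 - 5.462 phi_2 + 8.8217 phi_3 = -5.7055
Gaussian elimination:
  R2 <- R2 - (-5.462/8.8217) R1 = R2 - (-0.619155) R1:  5.439875 phi_2 - 1.884336 phi_3 = 2.396475
  R3 <- R3 - (5.7783/8.8217) R1 = R3 - (0.65501) R1:  -1.884336 phi_2 + 5.036857 phi_3 = -2.127836
  R3 <- R3 - (-1.884336/5.439875) R2 = R3 - (-0.346393) R2:  4.384135 phi_3 = -1.297713
Back-substitution:
  phi_hat_3 = -1.297713 / 4.384135 = -0.296002
  phi_hat_2 = (2.396475 - (-1.884336)(-0.296002)) / 5.439875 = 0.338005
  phi_hat_1 = (-5.462 - (-5.462)(0.338005) - (5.7783)(-0.296002)) / 8.8217 = -0.215993
So phi_hat = [-0.2160, 0.3380, -0.2960].
Therefore phi_hat_2 = 0.3380.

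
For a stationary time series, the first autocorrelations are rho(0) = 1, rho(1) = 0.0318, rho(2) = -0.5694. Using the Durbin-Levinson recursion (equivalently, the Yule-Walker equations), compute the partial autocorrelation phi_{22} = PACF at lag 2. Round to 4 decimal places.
\phi_{22} = -0.5710

The PACF at lag k is phi_{kk}, the last component of the solution
to the Yule-Walker system G_k phi = r_k where
  (G_k)_{ij} = rho(|i - j|), (r_k)_i = rho(i), i,j = 1..k.
Equivalently, Durbin-Levinson gives phi_{kk} iteratively:
  phi_{11} = rho(1)
  phi_{kk} = [rho(k) - sum_{j=1..k-1} phi_{k-1,j} rho(k-j)]
            / [1 - sum_{j=1..k-1} phi_{k-1,j} rho(j)],
  phi_{k,j} = phi_{k-1,j} - phi_{kk} phi_{k-1,k-j},  j = 1..k-1.
Step k = 1:
  phi_11 = rho(1) = 0.0318.
Step k = 2:
  phi_22 = [rho(2) - phi_11 rho(1)] / [1 - phi_11 rho(1)] = [-0.5694 - (0.0318)(0.0318)] / [1 - (0.0318)(0.0318)]
         = -0.57041124 / 0.99898876 = -0.571.
Therefore phi_{22} = -0.5710.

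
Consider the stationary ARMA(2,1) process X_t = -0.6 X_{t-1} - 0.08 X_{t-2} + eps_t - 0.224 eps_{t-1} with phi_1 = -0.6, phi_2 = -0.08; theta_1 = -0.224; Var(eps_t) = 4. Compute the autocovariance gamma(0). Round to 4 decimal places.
\gamma(0) = 7.5644

Multiply the model equation by X_{t-k} and take expectations. With theta_0 = psi_0 = 1 and psi_j the MA(infinity) weights, this gives
  gamma(k) - sum_i phi_i gamma(k-i) = c_k,
  c_k = sigma^2 * sum_{j=k..q} theta_j psi_{j-k}   (c_k = 0 for k > q),
using gamma(-m) = gamma(m).
psi-weights needed (psi_j = theta_j + sum_i phi_i psi_{j-i}):
  psi_1 = theta_1 + phi_1 = -0.224 + (-0.6) = -0.824
Right-hand sides:
  c_0 = sigma^2 (1 + theta_1 psi_1) = 4 * (1 + (-0.224)(-0.824)) = 4 * 1.184576 = 4.738304
  c_1 = sigma^2 theta_1 = 4 * (-0.224) = -0.896
  c_2 = 0
Equations for k = 0, 1, 2 (AR order 2, c_2 = 0):
  (E0) gamma(0) = phi_1 gamma(1) + phi_2 gamma(2) + c_0
  (E1) gamma(1) = phi_1 gamma(0) + phi_2 gamma(1) + c_1
  (E2) gamma(2) = phi_1 gamma(1) + phi_2 gamma(0)
From (E1): gamma(1) = A gamma(0) + B with
  A = phi_1 / (1 - phi_2) = -0.6 / 1.08 = -0.555556,   B = c_1 / (1 - phi_2) = -0.896 / 1.08 = -0.82963.
Insert (E2) into (E0): gamma(0) (1 - phi_2^2) = phi_1 (1 + phi_2) gamma(1) + c_0.
  phi_1 (1 + phi_2) = (-0.6)(0.92) = -0.552,   1 - phi_2^2 = 0.9936.
Replace gamma(1) by A gamma(0) + B and collect gamma(0):
  gamma(0) [0.9936 - (-0.552)(-0.555556)] = (-0.552)(-0.82963) + 4.738304
  gamma(0) * 0.686933 = 5.19626
  gamma(0) = 5.19626 / 0.686933 = 7.564431.
Therefore gamma(0) = 7.5644 (to 4 decimal places).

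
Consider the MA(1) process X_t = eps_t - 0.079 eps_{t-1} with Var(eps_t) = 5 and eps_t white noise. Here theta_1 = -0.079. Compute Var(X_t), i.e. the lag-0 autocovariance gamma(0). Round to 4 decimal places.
\gamma(0) = 5.0312

For an MA(q) process X_t = eps_t + sum_i theta_i eps_{t-i} with
Var(eps_t) = sigma^2, the variance is
  gamma(0) = sigma^2 * (1 + sum_i theta_i^2).
  sum_i theta_i^2 = (-0.079)^2 = 0.006241.
  gamma(0) = 5 * (1 + 0.006241) = 5 * 1.006241 = 5.031205, which rounds to 5.0312.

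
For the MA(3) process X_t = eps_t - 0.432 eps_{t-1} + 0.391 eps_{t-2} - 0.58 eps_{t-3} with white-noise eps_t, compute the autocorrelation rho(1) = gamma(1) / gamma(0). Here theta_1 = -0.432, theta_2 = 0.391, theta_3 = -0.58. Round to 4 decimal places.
\rho(1) = -0.4939

For an MA(q) process with theta_0 = 1, the autocovariance is
  gamma(k) = sigma^2 * sum_{i=0..q-k} theta_i * theta_{i+k},
and rho(k) = gamma(k) / gamma(0). Sigma^2 cancels.
  numerator   = (1)*(-0.432) + (-0.432)*(0.391) + (0.391)*(-0.58) = -0.827692.
  denominator = (1)^2 + (-0.432)^2 + (0.391)^2 + (-0.58)^2 = 1.675905.
  rho(1) = -0.827692 / 1.675905 = -0.4939.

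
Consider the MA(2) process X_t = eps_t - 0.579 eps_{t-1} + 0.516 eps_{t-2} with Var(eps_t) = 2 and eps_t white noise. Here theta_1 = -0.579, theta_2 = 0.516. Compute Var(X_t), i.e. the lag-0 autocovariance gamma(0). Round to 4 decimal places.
\gamma(0) = 3.2030

For an MA(q) process X_t = eps_t + sum_i theta_i eps_{t-i} with
Var(eps_t) = sigma^2, the variance is
  gamma(0) = sigma^2 * (1 + sum_i theta_i^2).
  sum_i theta_i^2 = (-0.579)^2 + (0.516)^2 = 0.335241 + 0.266256 = 0.601497.
  gamma(0) = 2 * (1 + 0.601497) = 2 * 1.601497 = 3.202994, which rounds to 3.2030.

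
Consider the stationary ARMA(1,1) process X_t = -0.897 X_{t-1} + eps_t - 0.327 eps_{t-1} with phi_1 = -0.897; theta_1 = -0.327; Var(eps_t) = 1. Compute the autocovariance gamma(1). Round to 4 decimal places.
\gamma(1) = -8.1018

Multiply the model equation by X_{t-k} and take expectations. With theta_0 = psi_0 = 1 and psi_j the MA(infinity) weights, this gives
  gamma(k) - sum_i phi_i gamma(k-i) = c_k,
  c_k = sigma^2 * sum_{j=k..q} theta_j psi_{j-k}   (c_k = 0 for k > q),
using gamma(-m) = gamma(m).
psi-weights needed (psi_j = theta_j + sum_i phi_i psi_{j-i}):
  psi_1 = theta_1 + phi_1 = -0.327 + (-0.897) = -1.224
Right-hand sides:
  c_0 = sigma^2 (1 + theta_1 psi_1) = 1 * (1 + (-0.327)(-1.224)) = 1 * 1.400248 = 1.400248
  c_1 = sigma^2 theta_1 = 1 * (-0.327) = -0.327
  c_2 = 0
Equations for k = 0 and k = 1 (AR order 1):
  gamma(0) = phi_1 gamma(1) + c_0
  gamma(1) = phi_1 gamma(0) + c_1
Substituting the second into the first: gamma(0) (1 - phi_1^2) = c_0 + phi_1 c_1, so
  gamma(0) = (c_0 + phi_1 c_1) / (1 - phi_1^2) = (1.400248 + (-0.897)(-0.327)) / (1 - (-0.897)^2) = 1.693567 / 0.195391 = 8.667579.
  gamma(1) = phi_1 gamma(0) + c_1 = (-0.897)(8.667579) + (-0.327) = -8.101819.
Therefore gamma(1) = -8.1018 (to 4 decimal places).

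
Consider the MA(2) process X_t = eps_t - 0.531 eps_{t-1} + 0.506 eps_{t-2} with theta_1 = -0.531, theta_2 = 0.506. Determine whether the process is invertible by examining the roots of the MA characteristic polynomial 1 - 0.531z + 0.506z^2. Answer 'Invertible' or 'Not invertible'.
\text{Invertible}

The MA(q) characteristic polynomial is P(z) = 1 - 0.531z + 0.506z^2.
Invertibility requires all roots to lie outside the unit circle, i.e. |z| > 1 for every root.
Set 1 + (-0.531) z + (0.506) z^2 = 0, i.e. a z^2 + b z + c = 0 with a = 0.506, b = -0.531, c = 1.
Discriminant D = b^2 - 4ac = (-0.531)^2 - 4*(0.506)*1 = 0.281961 - (2.024) = -1.742039.
D < 0, so the roots are the complex-conjugate pair z = (-b +/- i sqrt(-D)) / (2a) = 0.5247 +/- 1.3042i.
For a conjugate pair |z|^2 = z * conj(z) = (product of roots) = c/a = 1/(0.506) = 1.976285, so |z| = sqrt(1.976285) = 1.4058 for both roots.
Moduli of all roots: 1.4058, 1.4058.
All moduli strictly greater than 1? Yes.
Verdict: Invertible.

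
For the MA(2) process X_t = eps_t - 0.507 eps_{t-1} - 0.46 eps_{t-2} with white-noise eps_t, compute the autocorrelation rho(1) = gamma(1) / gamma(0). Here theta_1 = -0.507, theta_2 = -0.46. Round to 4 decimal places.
\rho(1) = -0.1864

For an MA(q) process with theta_0 = 1, the autocovariance is
  gamma(k) = sigma^2 * sum_{i=0..q-k} theta_i * theta_{i+k},
and rho(k) = gamma(k) / gamma(0). Sigma^2 cancels.
  numerator   = (1)*(-0.507) + (-0.507)*(-0.46) = -0.27378.
  denominator = (1)^2 + (-0.507)^2 + (-0.46)^2 = 1.468649.
  rho(1) = -0.27378 / 1.468649 = -0.1864.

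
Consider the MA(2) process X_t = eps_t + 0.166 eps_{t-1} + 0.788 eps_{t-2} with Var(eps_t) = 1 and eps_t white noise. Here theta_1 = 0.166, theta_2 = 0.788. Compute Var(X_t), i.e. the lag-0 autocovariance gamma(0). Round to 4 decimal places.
\gamma(0) = 1.6485

For an MA(q) process X_t = eps_t + sum_i theta_i eps_{t-i} with
Var(eps_t) = sigma^2, the variance is
  gamma(0) = sigma^2 * (1 + sum_i theta_i^2).
  sum_i theta_i^2 = (0.166)^2 + (0.788)^2 = 0.027556 + 0.620944 = 0.6485.
  gamma(0) = 1 * (1 + 0.6485) = 1 * 1.6485 = 1.6485.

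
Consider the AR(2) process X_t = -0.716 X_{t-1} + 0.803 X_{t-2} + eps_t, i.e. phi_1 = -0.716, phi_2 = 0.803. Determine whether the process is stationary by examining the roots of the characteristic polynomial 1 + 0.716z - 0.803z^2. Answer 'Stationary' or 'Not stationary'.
\text{Not stationary}

The AR(p) characteristic polynomial is P(z) = 1 + 0.716z - 0.803z^2.
Stationarity requires all roots to lie outside the unit circle, i.e. |z| > 1 for every root.
Set 1 + (0.716) z + (-0.803) z^2 = 0, i.e. a z^2 + b z + c = 0 with a = -0.803, b = 0.716, c = 1.
Discriminant D = b^2 - 4ac = (0.716)^2 - 4*(-0.803)*1 = 0.512656 - (-3.212) = 3.724656.
D >= 0, so the roots are real: z = (-b +/- sqrt(D)) / (2a) = (-0.716 +/- 1.929937) / (-1.606).
  z_1 = (-0.716 + 1.929937) / (-1.606) = -0.7559,   |z_1| = 0.7559.
  z_2 = (-0.716 - 1.929937) / (-1.606) = 1.6475,   |z_2| = 1.6475.
Moduli of all roots: 0.7559, 1.6475.
All moduli strictly greater than 1? No.
Verdict: Not stationary.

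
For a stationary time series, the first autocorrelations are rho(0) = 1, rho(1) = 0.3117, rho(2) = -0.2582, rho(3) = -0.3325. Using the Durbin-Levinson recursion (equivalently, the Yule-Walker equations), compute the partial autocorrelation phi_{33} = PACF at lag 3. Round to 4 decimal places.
\phi_{33} = -0.1280

The PACF at lag k is phi_{kk}, the last component of the solution
to the Yule-Walker system G_k phi = r_k where
  (G_k)_{ij} = rho(|i - j|), (r_k)_i = rho(i), i,j = 1..k.
Equivalently, Durbin-Levinson gives phi_{kk} iteratively:
  phi_{11} = rho(1)
  phi_{kk} = [rho(k) - sum_{j=1..k-1} phi_{k-1,j} rho(k-j)]
            / [1 - sum_{j=1..k-1} phi_{k-1,j} rho(j)],
  phi_{k,j} = phi_{k-1,j} - phi_{kk} phi_{k-1,k-j},  j = 1..k-1.
Step k = 1:
  phi_11 = rho(1) = 0.3117.
Step k = 2:
  phi_22 = [rho(2) - phi_11 rho(1)] / [1 - phi_11 rho(1)] = [-0.2582 - (0.3117)(0.3117)] / [1 - (0.3117)(0.3117)]
         = -0.35535689 / 0.90284311 = -0.393598.
  Update: phi_21 = phi_11 - phi_22 phi_11 = 0.3117 - (-0.393598)(0.3117) = 0.434384.
Step k = 3:
  phi_33 = [rho(3) - phi_21 rho(2) - phi_22 rho(1)] / [1 - phi_21 rho(1) - phi_22 rho(2)]
    numerator   = -0.3325 - (0.434384)(-0.2582) - (-0.393598)(0.3117) = -0.09765758
    denominator = 1 - (0.434384)(0.3117) - (-0.393598)(-0.2582) = 0.76297549
  phi_33 = -0.09765758 / 0.76297549 = -0.128.
Therefore phi_{33} = -0.1280.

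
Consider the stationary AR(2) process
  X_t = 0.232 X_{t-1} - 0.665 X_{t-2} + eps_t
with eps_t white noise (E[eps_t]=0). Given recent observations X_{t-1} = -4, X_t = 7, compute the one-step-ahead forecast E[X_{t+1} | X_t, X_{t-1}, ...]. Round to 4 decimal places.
E[X_{t+1} \mid \mathcal F_t] = 4.2840

For an AR(p) model X_t = c + sum_i phi_i X_{t-i} + eps_t, the
one-step-ahead conditional mean is
  E[X_{t+1} | X_t, ...] = c + sum_i phi_i X_{t+1-i}.
Substitute known values:
  E[X_{t+1} | ...] = (0.232) * (7) + (-0.665) * (-4)
                   = 4.2840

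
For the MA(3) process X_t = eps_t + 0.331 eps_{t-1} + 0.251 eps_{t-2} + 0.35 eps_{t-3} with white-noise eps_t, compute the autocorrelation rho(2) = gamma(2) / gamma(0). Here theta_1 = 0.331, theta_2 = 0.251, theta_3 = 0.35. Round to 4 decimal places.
\rho(2) = 0.2833

For an MA(q) process with theta_0 = 1, the autocovariance is
  gamma(k) = sigma^2 * sum_{i=0..q-k} theta_i * theta_{i+k},
and rho(k) = gamma(k) / gamma(0). Sigma^2 cancels.
  numerator   = (1)*(0.251) + (0.331)*(0.35) = 0.36685.
  denominator = (1)^2 + (0.331)^2 + (0.251)^2 + (0.35)^2 = 1.295062.
  rho(2) = 0.36685 / 1.295062 = 0.2833.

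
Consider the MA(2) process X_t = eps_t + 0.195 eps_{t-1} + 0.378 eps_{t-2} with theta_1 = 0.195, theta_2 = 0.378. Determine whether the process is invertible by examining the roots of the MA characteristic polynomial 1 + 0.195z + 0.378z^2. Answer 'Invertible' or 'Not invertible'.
\text{Invertible}

The MA(q) characteristic polynomial is P(z) = 1 + 0.195z + 0.378z^2.
Invertibility requires all roots to lie outside the unit circle, i.e. |z| > 1 for every root.
Set 1 + (0.195) z + (0.378) z^2 = 0, i.e. a z^2 + b z + c = 0 with a = 0.378, b = 0.195, c = 1.
Discriminant D = b^2 - 4ac = (0.195)^2 - 4*(0.378)*1 = 0.038025 - (1.512) = -1.473975.
D < 0, so the roots are the complex-conjugate pair z = (-b +/- i sqrt(-D)) / (2a) = -0.2579 +/- 1.6059i.
For a conjugate pair |z|^2 = z * conj(z) = (product of roots) = c/a = 1/(0.378) = 2.645503, so |z| = sqrt(2.645503) = 1.6265 for both roots.
Moduli of all roots: 1.6265, 1.6265.
All moduli strictly greater than 1? Yes.
Verdict: Invertible.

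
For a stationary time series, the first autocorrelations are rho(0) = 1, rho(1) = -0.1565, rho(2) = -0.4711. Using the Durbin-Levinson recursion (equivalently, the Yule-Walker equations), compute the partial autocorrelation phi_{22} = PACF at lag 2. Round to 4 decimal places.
\phi_{22} = -0.5080

The PACF at lag k is phi_{kk}, the last component of the solution
to the Yule-Walker system G_k phi = r_k where
  (G_k)_{ij} = rho(|i - j|), (r_k)_i = rho(i), i,j = 1..k.
Equivalently, Durbin-Levinson gives phi_{kk} iteratively:
  phi_{11} = rho(1)
  phi_{kk} = [rho(k) - sum_{j=1..k-1} phi_{k-1,j} rho(k-j)]
            / [1 - sum_{j=1..k-1} phi_{k-1,j} rho(j)],
  phi_{k,j} = phi_{k-1,j} - phi_{kk} phi_{k-1,k-j},  j = 1..k-1.
Step k = 1:
  phi_11 = rho(1) = -0.1565.
Step k = 2:
  phi_22 = [rho(2) - phi_11 rho(1)] / [1 - phi_11 rho(1)] = [-0.4711 - (-0.1565)(-0.1565)] / [1 - (-0.1565)(-0.1565)]
         = -0.49559225 / 0.97550775 = -0.508.
Therefore phi_{22} = -0.5080.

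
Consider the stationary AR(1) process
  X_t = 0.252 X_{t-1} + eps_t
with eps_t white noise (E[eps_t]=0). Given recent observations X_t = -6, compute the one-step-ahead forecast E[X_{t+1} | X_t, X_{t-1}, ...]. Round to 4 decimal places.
E[X_{t+1} \mid \mathcal F_t] = -1.5120

For an AR(p) model X_t = c + sum_i phi_i X_{t-i} + eps_t, the
one-step-ahead conditional mean is
  E[X_{t+1} | X_t, ...] = c + sum_i phi_i X_{t+1-i}.
Substitute known values:
  E[X_{t+1} | ...] = (0.252) * (-6)
                   = -1.5120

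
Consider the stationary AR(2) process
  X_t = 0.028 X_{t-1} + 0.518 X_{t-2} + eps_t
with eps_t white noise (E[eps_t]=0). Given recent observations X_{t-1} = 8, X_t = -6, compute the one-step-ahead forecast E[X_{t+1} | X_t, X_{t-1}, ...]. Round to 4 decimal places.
E[X_{t+1} \mid \mathcal F_t] = 3.9760

For an AR(p) model X_t = c + sum_i phi_i X_{t-i} + eps_t, the
one-step-ahead conditional mean is
  E[X_{t+1} | X_t, ...] = c + sum_i phi_i X_{t+1-i}.
Substitute known values:
  E[X_{t+1} | ...] = (0.028) * (-6) + (0.518) * (8)
                   = 3.9760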